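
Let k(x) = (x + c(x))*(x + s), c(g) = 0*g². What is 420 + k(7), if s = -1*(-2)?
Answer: 483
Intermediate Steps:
c(g) = 0
s = 2
k(x) = x*(2 + x) (k(x) = (x + 0)*(x + 2) = x*(2 + x))
420 + k(7) = 420 + 7*(2 + 7) = 420 + 7*9 = 420 + 63 = 483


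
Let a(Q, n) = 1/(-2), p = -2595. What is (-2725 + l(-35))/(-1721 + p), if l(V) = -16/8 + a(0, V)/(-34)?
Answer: 185435/293488 ≈ 0.63183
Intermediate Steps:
a(Q, n) = -½
l(V) = -135/68 (l(V) = -16/8 - ½/(-34) = -16*⅛ - ½*(-1/34) = -2 + 1/68 = -135/68)
(-2725 + l(-35))/(-1721 + p) = (-2725 - 135/68)/(-1721 - 2595) = -185435/68/(-4316) = -185435/68*(-1/4316) = 185435/293488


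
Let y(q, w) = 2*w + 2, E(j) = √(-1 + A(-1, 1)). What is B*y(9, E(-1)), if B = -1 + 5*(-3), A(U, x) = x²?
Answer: -32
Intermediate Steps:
E(j) = 0 (E(j) = √(-1 + 1²) = √(-1 + 1) = √0 = 0)
B = -16 (B = -1 - 15 = -16)
y(q, w) = 2 + 2*w
B*y(9, E(-1)) = -16*(2 + 2*0) = -16*(2 + 0) = -16*2 = -32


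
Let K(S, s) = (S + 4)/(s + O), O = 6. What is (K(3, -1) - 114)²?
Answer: 316969/25 ≈ 12679.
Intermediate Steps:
K(S, s) = (4 + S)/(6 + s) (K(S, s) = (S + 4)/(s + 6) = (4 + S)/(6 + s))
(K(3, -1) - 114)² = ((4 + 3)/(6 - 1) - 114)² = (7/5 - 114)² = (-563/5)² = 316969/25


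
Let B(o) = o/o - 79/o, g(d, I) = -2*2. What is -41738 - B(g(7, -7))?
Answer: -167035/4 ≈ -41759.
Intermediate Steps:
g(d, I) = -4
B(o) = 1 - 79/o
-41738 - B(g(7, -7)) = -41738 - (-79 - 4)/(-4) = -41738 - (-1)*(-83)/4 = -41738 - 1*83/4 = -41738 - 83/4 = -167035/4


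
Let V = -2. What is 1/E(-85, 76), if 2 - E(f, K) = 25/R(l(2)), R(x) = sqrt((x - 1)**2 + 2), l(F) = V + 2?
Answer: -6/613 - 25*sqrt(3)/613 ≈ -0.080426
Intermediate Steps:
l(F) = 0 (l(F) = -2 + 2 = 0)
R(x) = sqrt(2 + (-1 + x)**2) (R(x) = sqrt((-1 + x)**2 + 2) = sqrt(2 + (-1 + x)**2))
E(f, K) = 2 - 25*sqrt(3)/3 (E(f, K) = 2 - 25/(sqrt(2 + (-1 + 0)**2)) = 2 - 25/(sqrt(2 + (-1)**2)) = 2 - 25/(sqrt(2 + 1)) = 2 - 25/(sqrt(3)) = 2 - 25*sqrt(3)/3)
1/E(-85, 76) = 1/(2 - 25*sqrt(3)/3)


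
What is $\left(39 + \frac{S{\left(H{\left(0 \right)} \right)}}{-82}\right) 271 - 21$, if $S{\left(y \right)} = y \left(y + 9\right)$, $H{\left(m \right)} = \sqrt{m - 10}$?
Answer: $\frac{433823}{41} - \frac{2439 i \sqrt{10}}{82} \approx 10581.0 - 94.058 i$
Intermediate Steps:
$H{\left(m \right)} = \sqrt{-10 + m}$ ($H{\left(m \right)} = \sqrt{m - 10} = \sqrt{-10 + m}$)
$S{\left(y \right)} = y \left(9 + y\right)$
$\left(39 + \frac{S{\left(H{\left(0 \right)} \right)}}{-82}\right) 271 - 21 = \left(39 + \frac{\sqrt{-10 + 0} \left(9 + \sqrt{-10 + 0}\right)}{-82}\right) 271 - 21 = \left(39 + \sqrt{-10} \left(9 + \sqrt{-10}\right) \left(- \frac{1}{82}\right)\right) 271 - 21 = \left(39 + i \sqrt{10} \left(9 + i \sqrt{10}\right) \left(- \frac{1}{82}\right)\right) 271 - 21 = \left(39 - \frac{i \sqrt{10} \left(9 + i \sqrt{10}\right)}{82}\right) 271 - 21 = \left(10569 - \frac{271 i \sqrt{10} \left(9 + i \sqrt{10}\right)}{82}\right) - 21 = 10548 - \frac{271 i \sqrt{10} \left(9 + i \sqrt{10}\right)}{82}$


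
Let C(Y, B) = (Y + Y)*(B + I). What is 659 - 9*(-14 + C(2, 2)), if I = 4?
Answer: 569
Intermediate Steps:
C(Y, B) = 2*Y*(4 + B) (C(Y, B) = (Y + Y)*(B + 4) = (2*Y)*(4 + B) = 2*Y*(4 + B))
659 - 9*(-14 + C(2, 2)) = 659 - 9*(-14 + 2*2*(4 + 2)) = 659 - 9*(-14 + 2*2*6) = 659 - 9*(-14 + 24) = 659 - 9*10 = 659 - 90 = 569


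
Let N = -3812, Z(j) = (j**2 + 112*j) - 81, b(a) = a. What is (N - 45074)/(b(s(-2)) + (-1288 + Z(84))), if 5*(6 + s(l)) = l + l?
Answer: -244430/75441 ≈ -3.2400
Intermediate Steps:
s(l) = -6 + 2*l/5 (s(l) = -6 + (l + l)/5 = -6 + (2*l)/5 = -6 + 2*l/5)
Z(j) = -81 + j**2 + 112*j
(N - 45074)/(b(s(-2)) + (-1288 + Z(84))) = (-3812 - 45074)/((-6 + (2/5)*(-2)) + (-1288 + (-81 + 84**2 + 112*84))) = -48886/((-6 - 4/5) + (-1288 + (-81 + 7056 + 9408))) = -48886/(-34/5 + (-1288 + 16383)) = -48886/(-34/5 + 15095) = -48886/75441/5 = -48886*5/75441 = -244430/75441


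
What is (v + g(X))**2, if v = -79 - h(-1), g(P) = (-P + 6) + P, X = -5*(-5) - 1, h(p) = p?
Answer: 5184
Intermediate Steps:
X = 24 (X = 25 - 1 = 24)
g(P) = 6 (g(P) = (6 - P) + P = 6)
v = -78 (v = -79 - 1*(-1) = -79 + 1 = -78)
(v + g(X))**2 = (-78 + 6)**2 = (-72)**2 = 5184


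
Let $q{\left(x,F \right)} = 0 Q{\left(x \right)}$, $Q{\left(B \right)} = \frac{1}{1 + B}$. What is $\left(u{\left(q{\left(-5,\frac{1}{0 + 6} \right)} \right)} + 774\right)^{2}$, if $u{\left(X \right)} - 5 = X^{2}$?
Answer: $606841$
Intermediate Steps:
$q{\left(x,F \right)} = 0$ ($q{\left(x,F \right)} = \frac{0}{1 + x} = 0$)
$u{\left(X \right)} = 5 + X^{2}$
$\left(u{\left(q{\left(-5,\frac{1}{0 + 6} \right)} \right)} + 774\right)^{2} = \left(\left(5 + 0^{2}\right) + 774\right)^{2} = \left(\left(5 + 0\right) + 774\right)^{2} = \left(5 + 774\right)^{2} = 779^{2} = 606841$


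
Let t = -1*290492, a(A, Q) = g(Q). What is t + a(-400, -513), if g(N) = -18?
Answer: -290510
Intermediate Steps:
a(A, Q) = -18
t = -290492
t + a(-400, -513) = -290492 - 18 = -290510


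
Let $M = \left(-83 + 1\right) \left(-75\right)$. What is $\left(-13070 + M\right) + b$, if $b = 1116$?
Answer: $-5804$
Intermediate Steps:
$M = 6150$ ($M = \left(-82\right) \left(-75\right) = 6150$)
$\left(-13070 + M\right) + b = \left(-13070 + 6150\right) + 1116 = -6920 + 1116 = -5804$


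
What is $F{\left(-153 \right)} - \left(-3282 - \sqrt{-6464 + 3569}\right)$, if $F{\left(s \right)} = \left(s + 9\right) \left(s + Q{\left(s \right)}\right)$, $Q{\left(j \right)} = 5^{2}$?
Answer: $21714 + i \sqrt{2895} \approx 21714.0 + 53.805 i$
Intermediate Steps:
$Q{\left(j \right)} = 25$
$F{\left(s \right)} = \left(9 + s\right) \left(25 + s\right)$ ($F{\left(s \right)} = \left(s + 9\right) \left(s + 25\right) = \left(9 + s\right) \left(25 + s\right)$)
$F{\left(-153 \right)} - \left(-3282 - \sqrt{-6464 + 3569}\right) = \left(225 + \left(-153\right)^{2} + 34 \left(-153\right)\right) - \left(-3282 - \sqrt{-6464 + 3569}\right) = \left(225 + 23409 - 5202\right) - \left(-3282 - \sqrt{-2895}\right) = 18432 - \left(-3282 - i \sqrt{2895}\right) = 18432 + \left(3282 + i \sqrt{2895}\right) = 21714 + i \sqrt{2895}$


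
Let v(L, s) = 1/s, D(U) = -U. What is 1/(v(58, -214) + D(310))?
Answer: -214/66341 ≈ -0.0032258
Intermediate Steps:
1/(v(58, -214) + D(310)) = 1/(1/(-214) - 1*310) = 1/(-1/214 - 310) = 1/(-66341/214) = -214/66341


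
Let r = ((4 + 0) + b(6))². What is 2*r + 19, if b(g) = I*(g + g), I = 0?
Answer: 51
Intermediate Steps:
b(g) = 0 (b(g) = 0*(g + g) = 0*(2*g) = 0)
r = 16 (r = ((4 + 0) + 0)² = (4 + 0)² = 4² = 16)
2*r + 19 = 2*16 + 19 = 32 + 19 = 51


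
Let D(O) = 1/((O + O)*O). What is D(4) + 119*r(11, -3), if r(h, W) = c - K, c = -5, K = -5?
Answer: 1/32 ≈ 0.031250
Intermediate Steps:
D(O) = 1/(2*O**2) (D(O) = 1/(((2*O))*O) = (1/(2*O))/O = 1/(2*O**2))
r(h, W) = 0 (r(h, W) = -5 - 1*(-5) = -5 + 5 = 0)
D(4) + 119*r(11, -3) = (1/2)/4**2 + 119*0 = (1/2)*(1/16) + 0 = 1/32 + 0 = 1/32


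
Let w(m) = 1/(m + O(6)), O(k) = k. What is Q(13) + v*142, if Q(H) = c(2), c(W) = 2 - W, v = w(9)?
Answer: 142/15 ≈ 9.4667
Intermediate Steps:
w(m) = 1/(6 + m) (w(m) = 1/(m + 6) = 1/(6 + m))
v = 1/15 (v = 1/(6 + 9) = 1/15 ≈ 0.066667)
Q(H) = 0 (Q(H) = 2 - 1*2 = 2 - 2 = 0)
Q(13) + v*142 = 0 + (1/15)*142 = 0 + 142/15 = 142/15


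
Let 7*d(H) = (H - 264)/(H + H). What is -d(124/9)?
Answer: 563/434 ≈ 1.2972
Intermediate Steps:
d(H) = (-264 + H)/(14*H) (d(H) = ((H - 264)/(H + H))/7 = ((-264 + H)/((2*H)))/7 = ((-264 + H)*(1/(2*H)))/7 = ((-264 + H)/(2*H))/7 = (-264 + H)/(14*H))
-d(124/9) = -(-264 + 124/9)/(14*(124/9)) = -(-264 + 124*(⅑))/(14*(124*(⅑))) = -(-264 + 124/9)/(14*124/9) = -9*(-2252)/(14*124*9) = -1*(-563/434) = 563/434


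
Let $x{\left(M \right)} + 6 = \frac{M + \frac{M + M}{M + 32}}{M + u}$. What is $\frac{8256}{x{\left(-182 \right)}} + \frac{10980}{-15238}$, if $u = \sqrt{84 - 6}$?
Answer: $- \frac{563625213620490}{341913146839} - \frac{80186400 \sqrt{78}}{44876381} \approx -1664.2$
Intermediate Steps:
$u = \sqrt{78}$ ($u = \sqrt{84 - 6} = \sqrt{78} \approx 8.8318$)
$x{\left(M \right)} = -6 + \frac{M + \frac{2 M}{32 + M}}{M + \sqrt{78}}$ ($x{\left(M \right)} = -6 + \frac{M + \frac{M + M}{M + 32}}{M + \sqrt{78}} = -6 + \frac{M + \frac{2 M}{32 + M}}{M + \sqrt{78}}$)
$\frac{8256}{x{\left(-182 \right)}} + \frac{10980}{-15238} = \frac{8256}{\frac{1}{\left(-182\right)^{2} + 32 \left(-182\right) + 32 \sqrt{78} - 182 \sqrt{78}} \left(- 192 \sqrt{78} - -28756 - 5 \left(-182\right)^{2} - - 1092 \sqrt{78}\right)} + \frac{10980}{-15238} = \frac{8256}{\frac{1}{33124 - 5824 + 32 \sqrt{78} - 182 \sqrt{78}} \left(- 192 \sqrt{78} + 28756 - 165620 + 1092 \sqrt{78}\right)} + 10980 \left(- \frac{1}{15238}\right) = \frac{8256}{\frac{1}{27300 - 150 \sqrt{78}} \left(- 192 \sqrt{78} + 28756 - 165620 + 1092 \sqrt{78}\right)} - \frac{5490}{7619} = \frac{8256}{\frac{1}{27300 - 150 \sqrt{78}} \left(-136864 + 900 \sqrt{78}\right)} - \frac{5490}{7619} = 8256 \frac{27300 - 150 \sqrt{78}}{-136864 + 900 \sqrt{78}} - \frac{5490}{7619} = \frac{8256 \left(27300 - 150 \sqrt{78}\right)}{-136864 + 900 \sqrt{78}} - \frac{5490}{7619} = - \frac{5490}{7619} + \frac{8256 \left(27300 - 150 \sqrt{78}\right)}{-136864 + 900 \sqrt{78}}$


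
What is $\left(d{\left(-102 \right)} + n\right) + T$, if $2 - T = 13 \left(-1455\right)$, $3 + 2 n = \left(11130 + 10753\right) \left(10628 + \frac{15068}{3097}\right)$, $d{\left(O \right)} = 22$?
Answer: $\frac{720724138747}{6194} \approx 1.1636 \cdot 10^{8}$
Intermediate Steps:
$n = \frac{720606830581}{6194}$ ($n = - \frac{3}{2} + \frac{\left(11130 + 10753\right) \left(10628 + \frac{15068}{3097}\right)}{2} = - \frac{3}{2} + \frac{21883 \left(10628 + 15068 \cdot \frac{1}{3097}\right)}{2} = - \frac{3}{2} + \frac{21883 \left(10628 + \frac{15068}{3097}\right)}{2} = - \frac{3}{2} + \frac{21883 \cdot \frac{32929984}{3097}}{2} = - \frac{3}{2} + \frac{1}{2} \cdot \frac{720606839872}{3097} = - \frac{3}{2} + \frac{360303419936}{3097} = \frac{720606830581}{6194} \approx 1.1634 \cdot 10^{8}$)
$T = 18917$ ($T = 2 - 13 \left(-1455\right) = 2 - -18915 = 2 + 18915 = 18917$)
$\left(d{\left(-102 \right)} + n\right) + T = \left(22 + \frac{720606830581}{6194}\right) + 18917 = \frac{720606966849}{6194} + 18917 = \frac{720724138747}{6194}$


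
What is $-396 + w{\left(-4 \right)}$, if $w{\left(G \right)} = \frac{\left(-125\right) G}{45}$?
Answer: $- \frac{3464}{9} \approx -384.89$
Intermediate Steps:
$w{\left(G \right)} = - \frac{25 G}{9}$ ($w{\left(G \right)} = - 125 G \frac{1}{45} = - \frac{25 G}{9}$)
$-396 + w{\left(-4 \right)} = -396 - - \frac{100}{9} = -396 + \frac{100}{9} = - \frac{3464}{9}$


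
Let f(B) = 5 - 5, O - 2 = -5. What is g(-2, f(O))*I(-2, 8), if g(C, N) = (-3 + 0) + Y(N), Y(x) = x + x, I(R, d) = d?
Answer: -24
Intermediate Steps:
O = -3 (O = 2 - 5 = -3)
Y(x) = 2*x
f(B) = 0
g(C, N) = -3 + 2*N (g(C, N) = (-3 + 0) + 2*N = -3 + 2*N)
g(-2, f(O))*I(-2, 8) = (-3 + 2*0)*8 = (-3 + 0)*8 = -3*8 = -24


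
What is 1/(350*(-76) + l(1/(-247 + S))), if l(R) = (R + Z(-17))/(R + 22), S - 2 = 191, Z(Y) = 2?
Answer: -1187/31574093 ≈ -3.7594e-5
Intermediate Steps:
S = 193 (S = 2 + 191 = 193)
l(R) = (2 + R)/(22 + R) (l(R) = (R + 2)/(R + 22) = (2 + R)/(22 + R))
1/(350*(-76) + l(1/(-247 + S))) = 1/(350*(-76) + (2 + 1/(-247 + 193))/(22 + 1/(-247 + 193))) = 1/(-26600 + (2 + 1/(-54))/(22 + 1/(-54))) = 1/(-26600 + (2 - 1/54)/(22 - 1/54)) = 1/(-26600 + (107/54)/(1187/54)) = 1/(-26600 + (54/1187)*(107/54)) = 1/(-26600 + 107/1187) = 1/(-31574093/1187) = -1187/31574093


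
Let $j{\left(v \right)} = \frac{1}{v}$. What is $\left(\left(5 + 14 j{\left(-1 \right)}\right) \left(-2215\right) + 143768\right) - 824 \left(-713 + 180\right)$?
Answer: $602895$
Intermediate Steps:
$\left(\left(5 + 14 j{\left(-1 \right)}\right) \left(-2215\right) + 143768\right) - 824 \left(-713 + 180\right) = \left(\left(5 + \frac{14}{-1}\right) \left(-2215\right) + 143768\right) - 824 \left(-713 + 180\right) = \left(\left(5 + 14 \left(-1\right)\right) \left(-2215\right) + 143768\right) - -439192 = \left(\left(5 - 14\right) \left(-2215\right) + 143768\right) + 439192 = \left(\left(-9\right) \left(-2215\right) + 143768\right) + 439192 = \left(19935 + 143768\right) + 439192 = 163703 + 439192 = 602895$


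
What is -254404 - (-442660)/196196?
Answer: -12478151131/49049 ≈ -2.5440e+5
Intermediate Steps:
-254404 - (-442660)/196196 = -254404 - 1*(-110665/49049) = -254404 + 110665/49049 = -12478151131/49049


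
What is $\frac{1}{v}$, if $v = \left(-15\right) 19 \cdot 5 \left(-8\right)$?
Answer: $\frac{1}{11400} \approx 8.7719 \cdot 10^{-5}$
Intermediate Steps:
$v = 11400$ ($v = \left(-285\right) \left(-40\right) = 11400$)
$\frac{1}{v} = \frac{1}{11400}$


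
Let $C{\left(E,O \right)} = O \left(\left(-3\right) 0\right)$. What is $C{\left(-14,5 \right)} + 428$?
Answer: $428$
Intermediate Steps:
$C{\left(E,O \right)} = 0$ ($C{\left(E,O \right)} = O 0 = 0$)
$C{\left(-14,5 \right)} + 428 = 0 + 428 = 428$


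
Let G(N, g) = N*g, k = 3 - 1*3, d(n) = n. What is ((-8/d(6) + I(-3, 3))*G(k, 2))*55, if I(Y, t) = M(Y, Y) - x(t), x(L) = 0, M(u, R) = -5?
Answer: 0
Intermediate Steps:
I(Y, t) = -5 (I(Y, t) = -5 - 1*0 = -5 + 0 = -5)
k = 0 (k = 3 - 3 = 0)
((-8/d(6) + I(-3, 3))*G(k, 2))*55 = ((-8/6 - 5)*(0*2))*55 = ((-8*⅙ - 5)*0)*55 = ((-4/3 - 5)*0)*55 = -19/3*0*55 = 0*55 = 0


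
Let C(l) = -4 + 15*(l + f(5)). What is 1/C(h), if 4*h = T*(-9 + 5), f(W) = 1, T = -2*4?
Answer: 1/131 ≈ 0.0076336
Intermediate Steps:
T = -8
h = 8 (h = (-8*(-9 + 5))/4 = (-8*(-4))/4 = (¼)*32 = 8)
C(l) = 11 + 15*l (C(l) = -4 + 15*(l + 1) = -4 + 15*(1 + l) = -4 + (15 + 15*l) = 11 + 15*l)
1/C(h) = 1/(11 + 15*8) = 1/(11 + 120) = 1/131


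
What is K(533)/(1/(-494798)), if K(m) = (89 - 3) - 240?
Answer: 76198892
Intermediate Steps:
K(m) = -154 (K(m) = 86 - 240 = -154)
K(533)/(1/(-494798)) = -154/(1/(-494798)) = -154/(-1/494798) = -154*(-494798) = 76198892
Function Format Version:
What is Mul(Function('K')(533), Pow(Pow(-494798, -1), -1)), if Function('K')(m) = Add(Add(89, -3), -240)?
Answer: 76198892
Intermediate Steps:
Function('K')(m) = -154 (Function('K')(m) = Add(86, -240) = -154)
Mul(Function('K')(533), Pow(Pow(-494798, -1), -1)) = Mul(-154, Pow(Pow(-494798, -1), -1)) = Mul(-154, Pow(Rational(-1, 494798), -1)) = Mul(-154, -494798) = 76198892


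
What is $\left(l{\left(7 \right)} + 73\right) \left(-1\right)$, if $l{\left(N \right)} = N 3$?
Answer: $-94$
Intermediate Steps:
$l{\left(N \right)} = 3 N$
$\left(l{\left(7 \right)} + 73\right) \left(-1\right) = \left(3 \cdot 7 + 73\right) \left(-1\right) = \left(21 + 73\right) \left(-1\right) = 94 \left(-1\right) = -94$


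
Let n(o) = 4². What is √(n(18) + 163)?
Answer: √179 ≈ 13.379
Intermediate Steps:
n(o) = 16
√(n(18) + 163) = √(16 + 163) = √179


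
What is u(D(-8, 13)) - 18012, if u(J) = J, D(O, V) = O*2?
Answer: -18028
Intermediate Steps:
D(O, V) = 2*O
u(D(-8, 13)) - 18012 = 2*(-8) - 18012 = -16 - 18012 = -18028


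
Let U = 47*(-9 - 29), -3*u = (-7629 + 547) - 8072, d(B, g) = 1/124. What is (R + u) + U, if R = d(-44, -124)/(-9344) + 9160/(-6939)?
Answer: 26242385833189/8039913984 ≈ 3264.0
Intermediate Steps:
d(B, g) = 1/124
R = -10613295899/8039913984 (R = (1/124)/(-9344) + 9160/(-6939) = (1/124)*(-1/9344) + 9160*(-1/6939) = -1/1158656 - 9160/6939 = -10613295899/8039913984 ≈ -1.3201)
u = 15154/3 (u = -((-7629 + 547) - 8072)/3 = -(-7082 - 8072)/3 = -⅓*(-15154) = 15154/3 ≈ 5051.3)
U = -1786 (U = 47*(-38) = -1786)
(R + u) + U = (-10613295899/8039913984 + 15154/3) - 1786 = 40601672208613/8039913984 - 1786 = 26242385833189/8039913984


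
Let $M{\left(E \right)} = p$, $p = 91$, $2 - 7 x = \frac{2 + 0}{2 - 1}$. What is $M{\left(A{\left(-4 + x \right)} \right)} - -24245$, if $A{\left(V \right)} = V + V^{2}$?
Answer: $24336$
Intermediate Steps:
$x = 0$ ($x = \frac{2}{7} - \frac{\left(2 + 0\right) \frac{1}{2 - 1}}{7} = \frac{2}{7} - \frac{2 \cdot 1^{-1}}{7} = \frac{2}{7} - \frac{2 \cdot 1}{7} = \frac{2}{7} - \frac{2}{7} = 0$)
$M{\left(E \right)} = 91$
$M{\left(A{\left(-4 + x \right)} \right)} - -24245 = 91 - -24245 = 91 + 24245 = 24336$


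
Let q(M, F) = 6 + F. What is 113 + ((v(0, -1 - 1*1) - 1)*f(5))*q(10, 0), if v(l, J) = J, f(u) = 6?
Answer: 5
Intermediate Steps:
113 + ((v(0, -1 - 1*1) - 1)*f(5))*q(10, 0) = 113 + (((-1 - 1*1) - 1)*6)*(6 + 0) = 113 + (((-1 - 1) - 1)*6)*6 = 113 + ((-2 - 1)*6)*6 = 113 - 3*6*6 = 113 - 18*6 = 113 - 108 = 5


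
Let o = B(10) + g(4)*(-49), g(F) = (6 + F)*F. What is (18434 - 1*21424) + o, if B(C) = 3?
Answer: -4947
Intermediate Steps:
g(F) = F*(6 + F)
o = -1957 (o = 3 + (4*(6 + 4))*(-49) = 3 + (4*10)*(-49) = 3 + 40*(-49) = 3 - 1960 = -1957)
(18434 - 1*21424) + o = (18434 - 1*21424) - 1957 = (18434 - 21424) - 1957 = -2990 - 1957 = -4947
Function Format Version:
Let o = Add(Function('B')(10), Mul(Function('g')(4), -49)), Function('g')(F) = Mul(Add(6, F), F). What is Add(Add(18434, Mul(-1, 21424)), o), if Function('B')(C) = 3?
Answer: -4947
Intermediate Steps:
Function('g')(F) = Mul(F, Add(6, F))
o = -1957 (o = Add(3, Mul(Mul(4, Add(6, 4)), -49)) = Add(3, Mul(Mul(4, 10), -49)) = Add(3, Mul(40, -49)) = Add(3, -1960) = -1957)
Add(Add(18434, Mul(-1, 21424)), o) = Add(Add(18434, Mul(-1, 21424)), -1957) = Add(Add(18434, -21424), -1957) = Add(-2990, -1957) = -4947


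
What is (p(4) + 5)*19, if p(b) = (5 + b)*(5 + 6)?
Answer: 1976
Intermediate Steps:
p(b) = 55 + 11*b (p(b) = (5 + b)*11 = 55 + 11*b)
(p(4) + 5)*19 = ((55 + 11*4) + 5)*19 = ((55 + 44) + 5)*19 = (99 + 5)*19 = 104*19 = 1976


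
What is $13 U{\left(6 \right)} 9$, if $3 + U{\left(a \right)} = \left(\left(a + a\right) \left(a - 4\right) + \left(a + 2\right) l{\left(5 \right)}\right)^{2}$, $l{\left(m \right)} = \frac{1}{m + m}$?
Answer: $\frac{1790217}{25} \approx 71609.0$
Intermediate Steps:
$l{\left(m \right)} = \frac{1}{2 m}$
$U{\left(a \right)} = -3 + \left(\frac{1}{5} + \frac{a}{10} + 2 a \left(-4 + a\right)\right)^{2}$ ($U{\left(a \right)} = -3 + \left(\left(a + a\right) \left(a - 4\right) + \left(a + 2\right) \frac{1}{2 \cdot 5}\right)^{2} = -3 + \left(2 a \left(-4 + a\right) + \left(2 + a\right) \frac{1}{2} \cdot \frac{1}{5}\right)^{2} = -3 + \left(2 a \left(-4 + a\right) + \left(2 + a\right) \frac{1}{10}\right)^{2} = -3 + \left(2 a \left(-4 + a\right) + \left(\frac{1}{5} + \frac{a}{10}\right)\right)^{2} = -3 + \left(\frac{1}{5} + \frac{a}{10} + 2 a \left(-4 + a\right)\right)^{2}$)
$13 U{\left(6 \right)} 9 = 13 \left(-3 + \frac{\left(2 - 474 + 20 \cdot 6^{2}\right)^{2}}{100}\right) 9 = 13 \left(-3 + \frac{\left(2 - 474 + 20 \cdot 36\right)^{2}}{100}\right) 9 = 13 \left(-3 + \frac{\left(2 - 474 + 720\right)^{2}}{100}\right) 9 = 13 \left(-3 + \frac{248^{2}}{100}\right) 9 = 13 \left(-3 + \frac{1}{100} \cdot 61504\right) 9 = 13 \left(-3 + \frac{15376}{25}\right) 9 = 13 \cdot \frac{15301}{25} \cdot 9 = \frac{198913}{25} \cdot 9 = \frac{1790217}{25}$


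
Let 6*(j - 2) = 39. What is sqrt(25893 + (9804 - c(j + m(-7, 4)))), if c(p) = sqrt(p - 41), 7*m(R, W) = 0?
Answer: sqrt(142788 - 2*I*sqrt(130))/2 ≈ 188.94 - 0.015087*I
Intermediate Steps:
j = 17/2 (j = 2 + (1/6)*39 = 2 + 13/2 = 17/2 ≈ 8.5000)
m(R, W) = 0 (m(R, W) = (1/7)*0 = 0)
c(p) = sqrt(-41 + p)
sqrt(25893 + (9804 - c(j + m(-7, 4)))) = sqrt(25893 + (9804 - sqrt(-41 + (17/2 + 0)))) = sqrt(25893 + (9804 - sqrt(-41 + 17/2))) = sqrt(25893 + (9804 - sqrt(-65/2))) = sqrt(25893 + (9804 - I*sqrt(130)/2)) = sqrt(35697 - I*sqrt(130)/2)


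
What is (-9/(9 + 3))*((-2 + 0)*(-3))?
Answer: -9/2 ≈ -4.5000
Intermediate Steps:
(-9/(9 + 3))*((-2 + 0)*(-3)) = (-9/12)*(-2*(-3)) = ((1/12)*(-9))*6 = -¾*6 = -9/2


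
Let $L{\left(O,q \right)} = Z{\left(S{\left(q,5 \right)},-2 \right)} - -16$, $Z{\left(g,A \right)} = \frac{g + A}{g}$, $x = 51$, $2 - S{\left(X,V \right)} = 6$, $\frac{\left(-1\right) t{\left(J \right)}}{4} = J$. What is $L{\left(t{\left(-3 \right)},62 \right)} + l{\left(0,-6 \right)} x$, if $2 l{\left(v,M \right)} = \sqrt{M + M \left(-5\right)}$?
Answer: $\frac{35}{2} + 51 \sqrt{6} \approx 142.42$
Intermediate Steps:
$t{\left(J \right)} = - 4 J$
$l{\left(v,M \right)} = \sqrt{- M}$ ($l{\left(v,M \right)} = \frac{\sqrt{M + M \left(-5\right)}}{2} = \frac{\sqrt{M - 5 M}}{2} = \frac{\sqrt{- 4 M}}{2} = \frac{2 \sqrt{- M}}{2} = \sqrt{- M}$)
$S{\left(X,V \right)} = -4$ ($S{\left(X,V \right)} = 2 - 6 = -4$)
$Z{\left(g,A \right)} = \frac{A + g}{g}$
$L{\left(O,q \right)} = \frac{35}{2}$ ($L{\left(O,q \right)} = \frac{-2 - 4}{-4} - -16 = \left(- \frac{1}{4}\right) \left(-6\right) + 16 = \frac{3}{2} + 16 = \frac{35}{2}$)
$L{\left(t{\left(-3 \right)},62 \right)} + l{\left(0,-6 \right)} x = \frac{35}{2} + \sqrt{\left(-1\right) \left(-6\right)} 51 = \frac{35}{2} + \sqrt{6} \cdot 51 = \frac{35}{2} + 51 \sqrt{6}$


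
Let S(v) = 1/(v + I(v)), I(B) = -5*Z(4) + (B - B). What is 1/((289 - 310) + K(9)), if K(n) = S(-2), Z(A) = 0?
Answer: -2/43 ≈ -0.046512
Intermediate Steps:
I(B) = 0 (I(B) = -5*0 + (B - B) = 0 + 0 = 0)
S(v) = 1/v (S(v) = 1/(v + 0) = 1/v)
K(n) = -½ (K(n) = 1/(-2) = -½)
1/((289 - 310) + K(9)) = 1/((289 - 310) - ½) = 1/(-21 - ½) = 1/(-43/2) = -2/43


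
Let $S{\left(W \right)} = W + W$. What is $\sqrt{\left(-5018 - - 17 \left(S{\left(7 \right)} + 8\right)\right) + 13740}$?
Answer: $2 \sqrt{2274} \approx 95.373$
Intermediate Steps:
$S{\left(W \right)} = 2 W$
$\sqrt{\left(-5018 - - 17 \left(S{\left(7 \right)} + 8\right)\right) + 13740} = \sqrt{\left(-5018 - - 17 \left(2 \cdot 7 + 8\right)\right) + 13740} = \sqrt{\left(-5018 - - 17 \left(14 + 8\right)\right) + 13740} = \sqrt{\left(-5018 - \left(-17\right) 22\right) + 13740} = \sqrt{\left(-5018 - -374\right) + 13740} = \sqrt{\left(-5018 + 374\right) + 13740} = \sqrt{-4644 + 13740} = \sqrt{9096} = 2 \sqrt{2274}$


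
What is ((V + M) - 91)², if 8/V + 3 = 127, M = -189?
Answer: 75307684/961 ≈ 78364.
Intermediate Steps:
V = 2/31 (V = 8/(-3 + 127) = 8/124 = 8*(1/124) = 2/31 ≈ 0.064516)
((V + M) - 91)² = ((2/31 - 189) - 91)² = (-5857/31 - 91)² = (-8678/31)² = 75307684/961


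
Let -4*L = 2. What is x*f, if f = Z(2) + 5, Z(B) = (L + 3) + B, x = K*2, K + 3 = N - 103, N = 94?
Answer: -228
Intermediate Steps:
K = -12 (K = -3 + (94 - 103) = -3 - 9 = -12)
L = -½ (L = -¼*2 = -½ ≈ -0.50000)
x = -24 (x = -12*2 = -24)
Z(B) = 5/2 + B (Z(B) = (-½ + 3) + B = 5/2 + B)
f = 19/2 (f = (5/2 + 2) + 5 = 9/2 + 5 = 19/2 ≈ 9.5000)
x*f = -24*19/2 = -228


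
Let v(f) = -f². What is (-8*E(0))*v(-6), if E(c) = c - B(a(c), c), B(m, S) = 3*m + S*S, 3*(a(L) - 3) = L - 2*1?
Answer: -2016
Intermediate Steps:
a(L) = 7/3 + L/3 (a(L) = 3 + (L - 2*1)/3 = 3 + (L - 2)/3 = 3 + (-2 + L)/3 = 3 + (-⅔ + L/3) = 7/3 + L/3)
B(m, S) = S² + 3*m (B(m, S) = 3*m + S² = S² + 3*m)
E(c) = -7 - c² (E(c) = c - (c² + 3*(7/3 + c/3)) = c - (c² + (7 + c)) = c - (7 + c + c²) = c + (-7 - c - c²) = -7 - c²)
(-8*E(0))*v(-6) = (-8*(-7 - 1*0²))*(-1*(-6)²) = (-8*(-7 - 1*0))*(-1*36) = -8*(-7 + 0)*(-36) = -8*(-7)*(-36) = 56*(-36) = -2016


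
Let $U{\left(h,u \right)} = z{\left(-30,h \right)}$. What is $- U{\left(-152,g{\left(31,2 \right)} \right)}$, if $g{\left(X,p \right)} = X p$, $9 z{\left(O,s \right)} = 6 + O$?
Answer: $\frac{8}{3} \approx 2.6667$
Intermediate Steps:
$z{\left(O,s \right)} = \frac{2}{3} + \frac{O}{9}$ ($z{\left(O,s \right)} = \frac{6 + O}{9} = \frac{2}{3} + \frac{O}{9}$)
$U{\left(h,u \right)} = - \frac{8}{3}$ ($U{\left(h,u \right)} = \frac{2}{3} + \frac{1}{9} \left(-30\right) = \frac{2}{3} - \frac{10}{3} = - \frac{8}{3}$)
$- U{\left(-152,g{\left(31,2 \right)} \right)} = \left(-1\right) \left(- \frac{8}{3}\right) = \frac{8}{3}$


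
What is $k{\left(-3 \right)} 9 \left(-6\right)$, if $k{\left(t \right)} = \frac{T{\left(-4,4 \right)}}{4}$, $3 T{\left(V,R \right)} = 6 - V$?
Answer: $-45$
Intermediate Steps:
$T{\left(V,R \right)} = 2 - \frac{V}{3}$ ($T{\left(V,R \right)} = \frac{6 - V}{3} = 2 - \frac{V}{3}$)
$k{\left(t \right)} = \frac{5}{6}$ ($k{\left(t \right)} = \frac{2 - - \frac{4}{3}}{4} = \left(2 + \frac{4}{3}\right) \frac{1}{4} = \frac{10}{3} \cdot \frac{1}{4} = \frac{5}{6}$)
$k{\left(-3 \right)} 9 \left(-6\right) = \frac{5}{6} \cdot 9 \left(-6\right) = \frac{15}{2} \left(-6\right) = -45$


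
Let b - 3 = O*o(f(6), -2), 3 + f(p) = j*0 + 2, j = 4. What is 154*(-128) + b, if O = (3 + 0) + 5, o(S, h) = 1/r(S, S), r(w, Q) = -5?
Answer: -98553/5 ≈ -19711.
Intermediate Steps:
f(p) = -1 (f(p) = -3 + (4*0 + 2) = -3 + (0 + 2) = -3 + 2 = -1)
o(S, h) = -1/5 (o(S, h) = 1/(-5) = -1/5)
O = 8 (O = 3 + 5 = 8)
b = 7/5 (b = 3 + 8*(-1/5) = 3 - 8/5 = 7/5 ≈ 1.4000)
154*(-128) + b = 154*(-128) + 7/5 = -19712 + 7/5 = -98553/5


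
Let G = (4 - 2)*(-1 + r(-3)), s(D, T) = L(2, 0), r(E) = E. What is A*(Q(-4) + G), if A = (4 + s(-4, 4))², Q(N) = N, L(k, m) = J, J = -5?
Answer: -12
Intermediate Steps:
L(k, m) = -5
s(D, T) = -5
G = -8 (G = (4 - 2)*(-1 - 3) = 2*(-4) = -8)
A = 1 (A = (4 - 5)² = (-1)² = 1)
A*(Q(-4) + G) = 1*(-4 - 8) = 1*(-12) = -12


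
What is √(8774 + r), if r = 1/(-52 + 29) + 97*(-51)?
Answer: 6*√56235/23 ≈ 61.862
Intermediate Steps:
r = -113782/23 (r = 1/(-23) - 4947 = -1/23 - 4947 = -113782/23 ≈ -4947.0)
√(8774 + r) = √(8774 - 113782/23) = √(88020/23) = 6*√56235/23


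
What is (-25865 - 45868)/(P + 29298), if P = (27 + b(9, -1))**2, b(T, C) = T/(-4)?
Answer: -382576/159523 ≈ -2.3983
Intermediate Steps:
b(T, C) = -T/4 (b(T, C) = T*(-1/4) = -T/4)
P = 9801/16 (P = (27 - 1/4*9)**2 = (27 - 9/4)**2 = (99/4)**2 = 9801/16 ≈ 612.56)
(-25865 - 45868)/(P + 29298) = (-25865 - 45868)/(9801/16 + 29298) = -71733/478569/16 = -71733*16/478569 = -382576/159523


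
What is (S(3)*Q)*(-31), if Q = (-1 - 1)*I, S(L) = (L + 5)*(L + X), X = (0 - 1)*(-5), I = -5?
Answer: -19840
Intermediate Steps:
X = 5 (X = -1*(-5) = 5)
S(L) = (5 + L)**2 (S(L) = (L + 5)*(L + 5) = (5 + L)*(5 + L) = (5 + L)**2)
Q = 10 (Q = (-1 - 1)*(-5) = -2*(-5) = 10)
(S(3)*Q)*(-31) = ((25 + 3**2 + 10*3)*10)*(-31) = ((25 + 9 + 30)*10)*(-31) = (64*10)*(-31) = 640*(-31) = -19840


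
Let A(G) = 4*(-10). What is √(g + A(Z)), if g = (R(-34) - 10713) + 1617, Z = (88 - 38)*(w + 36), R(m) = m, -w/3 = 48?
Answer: I*√9170 ≈ 95.76*I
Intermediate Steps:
w = -144 (w = -3*48 = -144)
Z = -5400 (Z = (88 - 38)*(-144 + 36) = 50*(-108) = -5400)
A(G) = -40
g = -9130 (g = (-34 - 10713) + 1617 = -10747 + 1617 = -9130)
√(g + A(Z)) = √(-9130 - 40) = √(-9170) = I*√9170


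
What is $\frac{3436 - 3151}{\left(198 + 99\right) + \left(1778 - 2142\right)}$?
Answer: $- \frac{285}{67} \approx -4.2537$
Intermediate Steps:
$\frac{3436 - 3151}{\left(198 + 99\right) + \left(1778 - 2142\right)} = \frac{285}{297 + \left(1778 - 2142\right)} = \frac{285}{297 - 364} = \frac{285}{-67} = 285 \left(- \frac{1}{67}\right) = - \frac{285}{67}$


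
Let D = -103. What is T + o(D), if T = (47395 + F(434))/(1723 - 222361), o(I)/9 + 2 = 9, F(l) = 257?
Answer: 209887/3343 ≈ 62.784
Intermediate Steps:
o(I) = 63 (o(I) = -18 + 9*9 = -18 + 81 = 63)
T = -722/3343 (T = (47395 + 257)/(1723 - 222361) = 47652/(-220638) = 47652*(-1/220638) = -722/3343 ≈ -0.21597)
T + o(D) = -722/3343 + 63 = 209887/3343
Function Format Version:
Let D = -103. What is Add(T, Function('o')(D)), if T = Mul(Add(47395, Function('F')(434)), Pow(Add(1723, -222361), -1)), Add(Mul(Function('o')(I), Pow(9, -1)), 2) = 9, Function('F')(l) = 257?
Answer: Rational(209887, 3343) ≈ 62.784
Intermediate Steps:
Function('o')(I) = 63 (Function('o')(I) = Add(-18, Mul(9, 9)) = Add(-18, 81) = 63)
T = Rational(-722, 3343) (T = Mul(Add(47395, 257), Pow(Add(1723, -222361), -1)) = Mul(47652, Pow(-220638, -1)) = Mul(47652, Rational(-1, 220638)) = Rational(-722, 3343) ≈ -0.21597)
Add(T, Function('o')(D)) = Add(Rational(-722, 3343), 63) = Rational(209887, 3343)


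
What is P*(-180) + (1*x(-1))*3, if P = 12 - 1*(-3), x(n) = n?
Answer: -2703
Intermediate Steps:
P = 15 (P = 12 + 3 = 15)
P*(-180) + (1*x(-1))*3 = 15*(-180) + (1*(-1))*3 = -2700 - 1*3 = -2700 - 3 = -2703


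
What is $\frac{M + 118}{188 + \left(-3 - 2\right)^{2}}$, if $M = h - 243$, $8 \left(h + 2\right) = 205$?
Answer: $- \frac{811}{1704} \approx -0.47594$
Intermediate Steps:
$h = \frac{189}{8}$ ($h = -2 + \frac{1}{8} \cdot 205 = -2 + \frac{205}{8} = \frac{189}{8} \approx 23.625$)
$M = - \frac{1755}{8}$ ($M = \frac{189}{8} - 243 = - \frac{1755}{8} \approx -219.38$)
$\frac{M + 118}{188 + \left(-3 - 2\right)^{2}} = \frac{- \frac{1755}{8} + 118}{188 + \left(-3 - 2\right)^{2}} = - \frac{811}{8 \left(188 + \left(-5\right)^{2}\right)} = - \frac{811}{8 \left(188 + 25\right)} = - \frac{811}{8 \cdot 213} = \left(- \frac{811}{8}\right) \frac{1}{213} = - \frac{811}{1704}$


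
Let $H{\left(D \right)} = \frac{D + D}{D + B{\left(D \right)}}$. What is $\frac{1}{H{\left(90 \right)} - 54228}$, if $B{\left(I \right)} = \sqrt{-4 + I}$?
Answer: $- \frac{9053479}{490933757937} + \frac{5 \sqrt{86}}{654578343916} \approx -1.8441 \cdot 10^{-5}$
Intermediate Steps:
$H{\left(D \right)} = \frac{2 D}{D + \sqrt{-4 + D}}$ ($H{\left(D \right)} = \frac{D + D}{D + \sqrt{-4 + D}} = \frac{2 D}{D + \sqrt{-4 + D}}$)
$\frac{1}{H{\left(90 \right)} - 54228} = \frac{1}{2 \cdot 90 \frac{1}{90 + \sqrt{-4 + 90}} - 54228} = \frac{1}{2 \cdot 90 \frac{1}{90 + \sqrt{86}} - 54228} = \frac{1}{\frac{180}{90 + \sqrt{86}} - 54228} = \frac{1}{-54228 + \frac{180}{90 + \sqrt{86}}}$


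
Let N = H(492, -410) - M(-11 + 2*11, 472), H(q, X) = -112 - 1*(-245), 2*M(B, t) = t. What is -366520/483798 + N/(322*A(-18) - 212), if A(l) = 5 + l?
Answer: -37193423/50660562 ≈ -0.73417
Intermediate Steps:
M(B, t) = t/2
H(q, X) = 133 (H(q, X) = -112 + 245 = 133)
N = -103 (N = 133 - 472/2 = 133 - 1*236 = 133 - 236 = -103)
-366520/483798 + N/(322*A(-18) - 212) = -366520/483798 - 103/(322*(5 - 18) - 212) = -366520*1/483798 - 103/(322*(-13) - 212) = -26180/34557 - 103/(-4186 - 212) = -26180/34557 - 103/(-4398) = -26180/34557 - 103*(-1/4398) = -26180/34557 + 103/4398 = -37193423/50660562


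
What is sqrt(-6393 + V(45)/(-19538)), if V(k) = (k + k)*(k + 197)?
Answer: I*sqrt(610211861283)/9769 ≈ 79.963*I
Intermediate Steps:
V(k) = 2*k*(197 + k) (V(k) = (2*k)*(197 + k) = 2*k*(197 + k))
sqrt(-6393 + V(45)/(-19538)) = sqrt(-6393 + (2*45*(197 + 45))/(-19538)) = sqrt(-6393 + (2*45*242)*(-1/19538)) = sqrt(-6393 + 21780*(-1/19538)) = sqrt(-6393 - 10890/9769) = sqrt(-62464107/9769) = I*sqrt(610211861283)/9769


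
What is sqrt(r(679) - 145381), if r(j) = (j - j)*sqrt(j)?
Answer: I*sqrt(145381) ≈ 381.29*I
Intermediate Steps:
r(j) = 0 (r(j) = 0*sqrt(j) = 0)
sqrt(r(679) - 145381) = sqrt(0 - 145381) = sqrt(-145381) = I*sqrt(145381)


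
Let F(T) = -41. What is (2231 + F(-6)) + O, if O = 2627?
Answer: 4817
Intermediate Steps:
(2231 + F(-6)) + O = (2231 - 41) + 2627 = 2190 + 2627 = 4817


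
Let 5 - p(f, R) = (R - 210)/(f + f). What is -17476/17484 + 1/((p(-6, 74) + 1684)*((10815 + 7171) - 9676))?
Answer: -60910015919/60937903110 ≈ -0.99954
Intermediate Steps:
p(f, R) = 5 - (-210 + R)/(2*f) (p(f, R) = 5 - (R - 210)/(f + f) = 5 - (-210 + R)/(2*f))
-17476/17484 + 1/((p(-6, 74) + 1684)*((10815 + 7171) - 9676)) = -17476/17484 + 1/(((½)*(210 - 1*74 + 10*(-6))/(-6) + 1684)*((10815 + 7171) - 9676)) = -17476*1/17484 + 1/(((½)*(-⅙)*(210 - 74 - 60) + 1684)*(17986 - 9676)) = -4369/4371 + 1/(((½)*(-⅙)*76 + 1684)*8310) = -4369/4371 + (1/8310)/(-19/3 + 1684) = -4369/4371 + (1/8310)/(5033/3) = -4369/4371 + (3/5033)*(1/8310) = -4369/4371 + 1/13941410 = -60910015919/60937903110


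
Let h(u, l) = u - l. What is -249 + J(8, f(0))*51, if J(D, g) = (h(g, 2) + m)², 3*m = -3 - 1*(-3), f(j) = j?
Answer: -45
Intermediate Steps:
m = 0 (m = (-3 - 1*(-3))/3 = (-3 + 3)/3 = (⅓)*0 = 0)
J(D, g) = (-2 + g)² (J(D, g) = ((g - 1*2) + 0)² = ((g - 2) + 0)² = ((-2 + g) + 0)² = (-2 + g)²)
-249 + J(8, f(0))*51 = -249 + (-2 + 0)²*51 = -249 + (-2)²*51 = -249 + 4*51 = -249 + 204 = -45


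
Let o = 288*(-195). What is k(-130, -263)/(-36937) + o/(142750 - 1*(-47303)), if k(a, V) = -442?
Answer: -73717722/259999543 ≈ -0.28353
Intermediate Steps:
o = -56160
k(-130, -263)/(-36937) + o/(142750 - 1*(-47303)) = -442/(-36937) - 56160/(142750 - 1*(-47303)) = -442*(-1/36937) - 56160/(142750 + 47303) = 442/36937 - 56160/190053 = 442/36937 - 56160*1/190053 = 442/36937 - 2080/7039 = -73717722/259999543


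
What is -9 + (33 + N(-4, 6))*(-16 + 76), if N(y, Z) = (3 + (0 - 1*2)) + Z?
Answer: 2391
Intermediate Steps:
N(y, Z) = 1 + Z (N(y, Z) = (3 + (0 - 2)) + Z = (3 - 2) + Z = 1 + Z)
-9 + (33 + N(-4, 6))*(-16 + 76) = -9 + (33 + (1 + 6))*(-16 + 76) = -9 + (33 + 7)*60 = -9 + 40*60 = -9 + 2400 = 2391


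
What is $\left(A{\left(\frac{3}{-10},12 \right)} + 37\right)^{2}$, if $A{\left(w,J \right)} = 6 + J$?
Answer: $3025$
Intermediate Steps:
$\left(A{\left(\frac{3}{-10},12 \right)} + 37\right)^{2} = \left(\left(6 + 12\right) + 37\right)^{2} = \left(18 + 37\right)^{2} = 55^{2} = 3025$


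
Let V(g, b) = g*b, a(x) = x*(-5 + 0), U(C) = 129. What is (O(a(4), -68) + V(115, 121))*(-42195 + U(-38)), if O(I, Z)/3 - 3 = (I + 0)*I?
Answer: -636206184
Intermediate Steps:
a(x) = -5*x (a(x) = x*(-5) = -5*x)
V(g, b) = b*g
O(I, Z) = 9 + 3*I² (O(I, Z) = 9 + 3*((I + 0)*I) = 9 + 3*(I*I) = 9 + 3*I²)
(O(a(4), -68) + V(115, 121))*(-42195 + U(-38)) = ((9 + 3*(-5*4)²) + 121*115)*(-42195 + 129) = ((9 + 3*(-20)²) + 13915)*(-42066) = ((9 + 3*400) + 13915)*(-42066) = ((9 + 1200) + 13915)*(-42066) = (1209 + 13915)*(-42066) = 15124*(-42066) = -636206184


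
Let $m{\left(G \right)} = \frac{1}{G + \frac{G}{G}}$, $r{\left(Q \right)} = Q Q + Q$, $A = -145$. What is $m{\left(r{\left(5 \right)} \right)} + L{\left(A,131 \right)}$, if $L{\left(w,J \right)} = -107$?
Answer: $- \frac{3316}{31} \approx -106.97$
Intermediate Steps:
$r{\left(Q \right)} = Q + Q^{2}$ ($r{\left(Q \right)} = Q^{2} + Q = Q + Q^{2}$)
$m{\left(G \right)} = \frac{1}{1 + G}$ ($m{\left(G \right)} = \frac{1}{G + 1} = \frac{1}{1 + G}$)
$m{\left(r{\left(5 \right)} \right)} + L{\left(A,131 \right)} = \frac{1}{1 + 5 \left(1 + 5\right)} - 107 = \frac{1}{1 + 5 \cdot 6} - 107 = \frac{1}{1 + 30} - 107 = \frac{1}{31} - 107 = - \frac{3316}{31}$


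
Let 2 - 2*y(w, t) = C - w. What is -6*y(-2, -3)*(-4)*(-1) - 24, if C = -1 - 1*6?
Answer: -108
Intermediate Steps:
C = -7 (C = -1 - 6 = -7)
y(w, t) = 9/2 + w/2 (y(w, t) = 1 - (-7 - w)/2 = 1 + (7/2 + w/2) = 9/2 + w/2)
-6*y(-2, -3)*(-4)*(-1) - 24 = -6*(9/2 + (½)*(-2))*(-4)*(-1) - 24 = -6*(9/2 - 1)*(-4)*(-1) - 24 = -6*(7/2)*(-4)*(-1) - 24 = -(-84)*(-1) - 24 = -6*14 - 24 = -84 - 24 = -108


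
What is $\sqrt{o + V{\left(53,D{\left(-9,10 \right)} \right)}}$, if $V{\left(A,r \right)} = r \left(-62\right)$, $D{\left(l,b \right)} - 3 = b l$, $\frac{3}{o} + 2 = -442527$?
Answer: $\frac{\sqrt{1056317352718767}}{442529} \approx 73.444$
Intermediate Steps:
$o = - \frac{3}{442529}$ ($o = \frac{3}{-2 - 442527} = \frac{3}{-442529} = 3 \left(- \frac{1}{442529}\right) = - \frac{3}{442529} \approx -6.7792 \cdot 10^{-6}$)
$D{\left(l,b \right)} = 3 + b l$
$V{\left(A,r \right)} = - 62 r$
$\sqrt{o + V{\left(53,D{\left(-9,10 \right)} \right)}} = \sqrt{- \frac{3}{442529} - 62 \left(3 + 10 \left(-9\right)\right)} = \sqrt{- \frac{3}{442529} - 62 \left(3 - 90\right)} = \sqrt{- \frac{3}{442529} - -5394} = \sqrt{- \frac{3}{442529} + 5394} = \sqrt{\frac{2387001423}{442529}} = \frac{\sqrt{1056317352718767}}{442529}$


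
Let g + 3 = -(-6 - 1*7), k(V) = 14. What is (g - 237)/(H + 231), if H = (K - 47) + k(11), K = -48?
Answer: -227/150 ≈ -1.5133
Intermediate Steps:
H = -81 (H = (-48 - 47) + 14 = -95 + 14 = -81)
g = 10 (g = -3 - (-6 - 1*7) = -3 - (-6 - 7) = -3 - 1*(-13) = -3 + 13 = 10)
(g - 237)/(H + 231) = (10 - 237)/(-81 + 231) = -227/150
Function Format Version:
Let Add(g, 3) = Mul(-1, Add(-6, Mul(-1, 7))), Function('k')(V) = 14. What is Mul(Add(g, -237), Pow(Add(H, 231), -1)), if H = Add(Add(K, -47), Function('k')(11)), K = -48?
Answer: Rational(-227, 150) ≈ -1.5133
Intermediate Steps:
H = -81 (H = Add(Add(-48, -47), 14) = Add(-95, 14) = -81)
g = 10 (g = Add(-3, Mul(-1, Add(-6, Mul(-1, 7)))) = Add(-3, Mul(-1, Add(-6, -7))) = Add(-3, Mul(-1, -13)) = Add(-3, 13) = 10)
Mul(Add(g, -237), Pow(Add(H, 231), -1)) = Mul(Add(10, -237), Pow(Add(-81, 231), -1)) = Mul(-227, Pow(150, -1)) = Mul(-227, Rational(1, 150)) = Rational(-227, 150)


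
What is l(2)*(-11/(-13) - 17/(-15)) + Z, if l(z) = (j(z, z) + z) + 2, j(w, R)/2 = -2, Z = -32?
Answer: -32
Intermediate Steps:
j(w, R) = -4 (j(w, R) = 2*(-2) = -4)
l(z) = -2 + z (l(z) = (-4 + z) + 2 = -2 + z)
l(2)*(-11/(-13) - 17/(-15)) + Z = (-2 + 2)*(-11/(-13) - 17/(-15)) - 32 = 0*(-11*(-1/13) - 17*(-1/15)) - 32 = 0*(11/13 + 17/15) - 32 = 0*(386/195) - 32 = 0 - 32 = -32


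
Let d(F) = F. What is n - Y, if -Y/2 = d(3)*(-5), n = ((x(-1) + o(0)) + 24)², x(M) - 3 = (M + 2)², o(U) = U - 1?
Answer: 699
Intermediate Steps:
o(U) = -1 + U
x(M) = 3 + (2 + M)² (x(M) = 3 + (M + 2)² = 3 + (2 + M)²)
n = 729 (n = (((3 + (2 - 1)²) + (-1 + 0)) + 24)² = (((3 + 1²) - 1) + 24)² = (((3 + 1) - 1) + 24)² = ((4 - 1) + 24)² = (3 + 24)² = 27² = 729)
Y = 30 (Y = -6*(-5) = -2*(-15) = 30)
n - Y = 729 - 1*30 = 729 - 30 = 699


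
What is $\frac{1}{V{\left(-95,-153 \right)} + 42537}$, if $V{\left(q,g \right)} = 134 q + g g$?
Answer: $\frac{1}{53216} \approx 1.8791 \cdot 10^{-5}$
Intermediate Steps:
$V{\left(q,g \right)} = g^{2} + 134 q$ ($V{\left(q,g \right)} = 134 q + g^{2} = g^{2} + 134 q$)
$\frac{1}{V{\left(-95,-153 \right)} + 42537} = \frac{1}{\left(\left(-153\right)^{2} + 134 \left(-95\right)\right) + 42537} = \frac{1}{\left(23409 - 12730\right) + 42537} = \frac{1}{10679 + 42537} = \frac{1}{53216}$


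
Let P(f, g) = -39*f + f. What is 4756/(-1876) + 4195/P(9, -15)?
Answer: -2374093/160398 ≈ -14.801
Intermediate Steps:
P(f, g) = -38*f
4756/(-1876) + 4195/P(9, -15) = 4756/(-1876) + 4195/((-38*9)) = 4756*(-1/1876) + 4195/(-342) = -1189/469 + 4195*(-1/342) = -1189/469 - 4195/342 = -2374093/160398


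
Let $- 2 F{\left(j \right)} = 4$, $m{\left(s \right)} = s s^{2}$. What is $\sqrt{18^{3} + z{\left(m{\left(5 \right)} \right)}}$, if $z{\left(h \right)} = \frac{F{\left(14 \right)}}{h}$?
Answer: $\frac{\sqrt{3644990}}{25} \approx 76.367$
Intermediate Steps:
$m{\left(s \right)} = s^{3}$
$F{\left(j \right)} = -2$ ($F{\left(j \right)} = \left(- \frac{1}{2}\right) 4 = -2$)
$z{\left(h \right)} = - \frac{2}{h}$
$\sqrt{18^{3} + z{\left(m{\left(5 \right)} \right)}} = \sqrt{18^{3} - \frac{2}{5^{3}}} = \sqrt{5832 - \frac{2}{125}} = \sqrt{\frac{728998}{125}} = \frac{\sqrt{3644990}}{25}$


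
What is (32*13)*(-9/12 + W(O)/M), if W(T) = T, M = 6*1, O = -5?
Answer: -1976/3 ≈ -658.67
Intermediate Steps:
M = 6
(32*13)*(-9/12 + W(O)/M) = (32*13)*(-9/12 - 5/6) = 416*(-9*1/12 - 5*⅙) = 416*(-¾ - ⅚) = 416*(-19/12) = -1976/3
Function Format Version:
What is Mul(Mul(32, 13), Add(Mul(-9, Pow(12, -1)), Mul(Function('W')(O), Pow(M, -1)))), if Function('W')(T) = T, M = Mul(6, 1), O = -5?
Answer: Rational(-1976, 3) ≈ -658.67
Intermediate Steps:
M = 6
Mul(Mul(32, 13), Add(Mul(-9, Pow(12, -1)), Mul(Function('W')(O), Pow(M, -1)))) = Mul(Mul(32, 13), Add(Mul(-9, Pow(12, -1)), Mul(-5, Pow(6, -1)))) = Mul(416, Add(Mul(-9, Rational(1, 12)), Mul(-5, Rational(1, 6)))) = Mul(416, Add(Rational(-3, 4), Rational(-5, 6))) = Mul(416, Rational(-19, 12)) = Rational(-1976, 3)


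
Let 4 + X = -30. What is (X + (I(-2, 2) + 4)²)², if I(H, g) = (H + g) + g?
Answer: 4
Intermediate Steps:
X = -34 (X = -4 - 30 = -34)
I(H, g) = H + 2*g
(X + (I(-2, 2) + 4)²)² = (-34 + ((-2 + 2*2) + 4)²)² = (-34 + ((-2 + 4) + 4)²)² = (-34 + (2 + 4)²)² = (-34 + 6²)² = (-34 + 36)² = 2² = 4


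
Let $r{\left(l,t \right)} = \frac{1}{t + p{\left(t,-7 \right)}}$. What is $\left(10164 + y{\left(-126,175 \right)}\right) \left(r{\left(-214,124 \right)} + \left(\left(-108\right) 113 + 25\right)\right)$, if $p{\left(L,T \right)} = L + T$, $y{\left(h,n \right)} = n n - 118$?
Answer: $- \frac{119374997598}{241} \approx -4.9533 \cdot 10^{8}$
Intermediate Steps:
$y{\left(h,n \right)} = -118 + n^{2}$ ($y{\left(h,n \right)} = n^{2} - 118 = -118 + n^{2}$)
$r{\left(l,t \right)} = \frac{1}{-7 + 2 t}$ ($r{\left(l,t \right)} = \frac{1}{t + \left(t - 7\right)} = \frac{1}{t + \left(-7 + t\right)} = \frac{1}{-7 + 2 t}$)
$\left(10164 + y{\left(-126,175 \right)}\right) \left(r{\left(-214,124 \right)} + \left(\left(-108\right) 113 + 25\right)\right) = \left(10164 - \left(118 - 175^{2}\right)\right) \left(\frac{1}{-7 + 2 \cdot 124} + \left(\left(-108\right) 113 + 25\right)\right) = \left(10164 + \left(-118 + 30625\right)\right) \left(\frac{1}{-7 + 248} + \left(-12204 + 25\right)\right) = \left(10164 + 30507\right) \left(\frac{1}{241} - 12179\right) = 40671 \left(\frac{1}{241} - 12179\right) = 40671 \left(- \frac{2935138}{241}\right) = - \frac{119374997598}{241}$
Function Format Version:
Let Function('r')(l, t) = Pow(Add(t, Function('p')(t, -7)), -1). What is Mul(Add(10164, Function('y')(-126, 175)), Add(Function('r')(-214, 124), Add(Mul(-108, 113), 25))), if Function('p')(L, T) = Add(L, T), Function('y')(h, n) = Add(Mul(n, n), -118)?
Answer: Rational(-119374997598, 241) ≈ -4.9533e+8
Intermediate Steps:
Function('y')(h, n) = Add(-118, Pow(n, 2)) (Function('y')(h, n) = Add(Pow(n, 2), -118) = Add(-118, Pow(n, 2)))
Function('r')(l, t) = Pow(Add(-7, Mul(2, t)), -1) (Function('r')(l, t) = Pow(Add(t, Add(t, -7)), -1) = Pow(Add(t, Add(-7, t)), -1) = Pow(Add(-7, Mul(2, t)), -1))
Mul(Add(10164, Function('y')(-126, 175)), Add(Function('r')(-214, 124), Add(Mul(-108, 113), 25))) = Mul(Add(10164, Add(-118, Pow(175, 2))), Add(Pow(Add(-7, Mul(2, 124)), -1), Add(Mul(-108, 113), 25))) = Mul(Add(10164, Add(-118, 30625)), Add(Pow(Add(-7, 248), -1), Add(-12204, 25))) = Mul(Add(10164, 30507), Add(Pow(241, -1), -12179)) = Mul(40671, Add(Rational(1, 241), -12179)) = Mul(40671, Rational(-2935138, 241)) = Rational(-119374997598, 241)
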